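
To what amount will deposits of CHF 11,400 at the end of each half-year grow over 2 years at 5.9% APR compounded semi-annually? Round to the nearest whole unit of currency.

With 2 periods per year: i = 0.0295, n = 4.
FV = PMT · [(1+i)^n − 1] / i = 11400 · 4.180507 = 47,657.7761

CHF 47,658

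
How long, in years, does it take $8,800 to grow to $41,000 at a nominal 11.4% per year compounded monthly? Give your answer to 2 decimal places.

13.56 years

Periodic rate i = 0.114/12 = 0.0095.
(1+i)^n = 41000/8800 = 4.65909, so n = ln 4.65909 / ln 1.0095 = 162.7493 months
= 162.7493/12 years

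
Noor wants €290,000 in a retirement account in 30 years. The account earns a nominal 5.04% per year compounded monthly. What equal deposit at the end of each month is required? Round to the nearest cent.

With 12 periods per year: i = 0.0042, n = 360.
PMT = 290000 / ( [(1+0.0042)^360 − 1] / 0.0042 ) = 290000 / 838.441471 = 345.8798

€345.88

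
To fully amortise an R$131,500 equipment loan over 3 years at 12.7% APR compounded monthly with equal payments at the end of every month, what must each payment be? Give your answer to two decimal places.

R$4,411.78

Periodic rate i = 0.127/12 = 0.0105833; n = 3 × 12 = 36 periods.
PMT = 131500 / ( [1 − (1+0.0105833)^(−36)] / 0.0105833 ) = 131500 / 29.806584 = 4,411.7770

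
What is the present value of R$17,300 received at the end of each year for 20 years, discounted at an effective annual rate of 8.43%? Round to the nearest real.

PV = 17300 × [1 − (1+0.0843)^(−20)] / 0.0843 = 17300 × 9.511772 = 164,553.6494

R$164,554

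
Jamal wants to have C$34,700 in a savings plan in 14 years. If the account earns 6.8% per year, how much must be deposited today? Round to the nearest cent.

C$13,814.40

PV = FV·(1+i)^(−n) = 34,700 × 0.398109 = 13,814.3971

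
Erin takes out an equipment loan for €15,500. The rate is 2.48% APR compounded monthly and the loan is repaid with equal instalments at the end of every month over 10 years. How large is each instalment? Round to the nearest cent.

€145.98

i = 0.0248/12 = 0.00206667 per month; n = 10·12 = 120.
Annuity-PV factor = 106.180803; PMT = 15500 / 106.180803 = 145.9774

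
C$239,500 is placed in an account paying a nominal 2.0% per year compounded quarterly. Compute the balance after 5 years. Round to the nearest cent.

C$264,622.49

i = 0.02/4 = 0.005 per quarter; n = 5·4 = 20.
239,500 × (1+0.005)^20 = 239,500 × 1.104896 = 264,622.4907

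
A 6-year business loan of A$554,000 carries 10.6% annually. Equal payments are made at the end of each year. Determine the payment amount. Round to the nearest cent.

Annuity-PV factor = 4.279737; PMT = 554000 / 4.279737 = 129,447.1986

A$129,447.20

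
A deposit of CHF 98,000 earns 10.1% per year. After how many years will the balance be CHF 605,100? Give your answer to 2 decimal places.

18.92 years

(1+i)^n = 605100/98000 = 6.17449, so n = ln 6.17449 / ln 1.101 = 18.9196 years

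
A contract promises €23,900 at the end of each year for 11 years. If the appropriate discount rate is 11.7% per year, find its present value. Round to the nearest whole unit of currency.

€143,791

Annuity factor a(11|0.117) = 6.016375; PV = 23900 × 6.016375 = 143,791.3663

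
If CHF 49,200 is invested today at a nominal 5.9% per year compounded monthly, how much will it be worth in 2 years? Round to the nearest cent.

CHF 55,346.01

Periodic rate i = 0.059/12 = 0.00491667; n = 2 × 12 = 24 periods.
49,200 × (1+0.00491667)^24 = 49,200 × 1.124919 = 55,346.0054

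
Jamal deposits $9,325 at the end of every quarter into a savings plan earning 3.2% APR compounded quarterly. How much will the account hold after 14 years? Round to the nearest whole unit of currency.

$655,537

i = 0.032/4 = 0.008 per quarter; n = 14·4 = 56.
Accumulation factor s(56|0.008) = 70.298906; FV = 9325 × 70.298906 = 655,537.3011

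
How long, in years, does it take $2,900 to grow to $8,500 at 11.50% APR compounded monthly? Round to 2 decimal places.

Periodic rate i = 0.115/12 = 0.00958333.
(1+i)^n = 8500/2900 = 2.93103, so n = ln 2.93103 / ln 1.00958 = 112.7478 months
= 112.7478/12 years

9.40 years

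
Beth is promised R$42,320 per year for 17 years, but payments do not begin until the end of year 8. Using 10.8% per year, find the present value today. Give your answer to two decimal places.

PV at t=7 (ordinary 17-year annuity): 42320 × a(17|0.108) = 42320 × 7.639687 = 323,311.5557
Discount back 7 years: 323,311.5557 × (1+0.108)^(−7) = 323,311.5557 × 0.487777 = 157,704.0710

R$157,704.07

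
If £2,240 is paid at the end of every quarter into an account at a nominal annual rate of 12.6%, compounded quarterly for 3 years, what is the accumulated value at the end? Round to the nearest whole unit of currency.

With 4 periods per year: i = 0.0315, n = 12.
FV = 2240 × [(1+0.0315)^12 − 1] / 0.0315 = 2240 × 14.313576 = 32,062.4100

£32,062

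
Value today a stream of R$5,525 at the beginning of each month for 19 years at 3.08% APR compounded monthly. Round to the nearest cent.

With 12 periods per year: i = 0.00256667, n = 228.
Annuity factor a(228|0.00256667) × (1+i) = 172.879393; PV = 5525 × 172.879393 = 955,158.6452
Payments are at the start of each period, so multiply by (1+i).

R$955,158.65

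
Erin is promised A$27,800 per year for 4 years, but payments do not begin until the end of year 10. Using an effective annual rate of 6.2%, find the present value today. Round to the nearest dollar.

Value one period before first payment (t=9): 27800 × [1 − (1+0.062)^(−4)] / 0.062 = 27800 × 3.449295 = 95,890.4099
PV₀ = 95,890.4099 / (1+0.062)^9 = 95,890.4099 / 1.718386 = 55,802.6115

A$55,803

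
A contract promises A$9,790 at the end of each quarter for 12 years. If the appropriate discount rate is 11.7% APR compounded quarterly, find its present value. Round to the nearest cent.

A$250,821.56

With 4 periods per year: i = 0.02925, n = 48.
PV = 9790 × [1 − (1+0.02925)^(−48)] / 0.02925 = 9790 × 25.620179 = 250,821.5563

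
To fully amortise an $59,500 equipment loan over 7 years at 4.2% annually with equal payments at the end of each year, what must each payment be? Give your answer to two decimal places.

$9,986.67

PMT = 59500 / ( [1 − (1+0.042)^(−7)] / 0.042 ) = 59500 / 5.957943 = 9,986.6680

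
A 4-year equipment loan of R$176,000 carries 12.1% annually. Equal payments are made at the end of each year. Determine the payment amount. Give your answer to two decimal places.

Annuity-PV factor = 3.030963; PMT = 176000 / 3.030963 = 58,067.3458

R$58,067.35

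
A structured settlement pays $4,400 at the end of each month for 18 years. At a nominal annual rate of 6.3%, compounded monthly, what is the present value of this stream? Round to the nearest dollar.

$567,642

i = 0.063/12 = 0.00525 per month; n = 18·12 = 216.
PV = PMT · [1 − (1+i)^(−n)] / i = 4400 · 129.009613 = 567,642.2963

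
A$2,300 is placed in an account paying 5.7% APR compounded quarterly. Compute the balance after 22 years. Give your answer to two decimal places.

A$7,988.94

With 4 periods per year: i = 0.01425, n = 88.
FV = PV·(1+i)^n = 2,300 × 3.473453 = 7,988.9422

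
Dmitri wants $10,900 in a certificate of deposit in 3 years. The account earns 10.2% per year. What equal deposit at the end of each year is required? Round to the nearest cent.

$3,286.69

FV-annuity factor = 3.316404; PMT = 10900 / 3.316404 = 3,286.6925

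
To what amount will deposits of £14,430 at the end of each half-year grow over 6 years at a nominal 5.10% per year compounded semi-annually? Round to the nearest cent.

£199,633.39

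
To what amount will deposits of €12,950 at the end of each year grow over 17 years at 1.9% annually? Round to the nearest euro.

€257,014

Accumulation factor s(17|0.019) = 19.846642; FV = 12950 × 19.846642 = 257,014.0194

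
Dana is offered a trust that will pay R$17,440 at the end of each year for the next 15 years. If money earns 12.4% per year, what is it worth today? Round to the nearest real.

R$116,288

PV = 17440 × [1 − (1+0.124)^(−15)] / 0.124 = 17440 × 6.667879 = 116,287.8062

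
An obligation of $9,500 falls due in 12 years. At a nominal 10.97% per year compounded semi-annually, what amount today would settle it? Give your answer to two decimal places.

i = 0.1097/2 = 0.05485 per half-year; n = 12·2 = 24.
PV = 9,500 / (1 + 0.05485)^24 = 9,500 / 3.602276 = 2,637.2216

$2,637.22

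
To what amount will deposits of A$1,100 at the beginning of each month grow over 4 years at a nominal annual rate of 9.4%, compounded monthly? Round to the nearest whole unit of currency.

With 12 periods per year: i = 0.00783333, n = 48.
FV = PMT · [(1+i)^n − 1] / i × (1+i) = 1100 · 58.451971 = 64,297.1678
(Beginning-of-period payments → annuity-due factor ×(1+i).)

A$64,297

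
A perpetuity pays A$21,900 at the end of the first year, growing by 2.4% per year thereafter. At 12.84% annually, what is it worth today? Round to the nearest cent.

PV = D₁/(r − g) = 21900/(0.1284 − 0.024) = 209,770.1149

A$209,770.11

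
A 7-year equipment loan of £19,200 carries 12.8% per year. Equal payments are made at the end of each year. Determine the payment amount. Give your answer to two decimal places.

PMT = 19200 / ( [1 − (1+0.128)^(−7)] / 0.128 ) = 19200 / 4.450278 = 4,314.3368

£4,314.34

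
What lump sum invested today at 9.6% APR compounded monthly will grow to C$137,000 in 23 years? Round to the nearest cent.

i = 0.096/12 = 0.008 per month; n = 23·12 = 276.
PV = 137,000 / (1 + 0.008)^276 = 137,000 / 9.017930 = 15,191.9564

C$15,191.96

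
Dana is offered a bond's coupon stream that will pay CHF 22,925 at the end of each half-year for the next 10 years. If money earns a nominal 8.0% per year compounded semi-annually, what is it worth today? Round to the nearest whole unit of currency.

CHF 311,558

With 2 periods per year: i = 0.04, n = 20.
PV = PMT · [1 − (1+i)^(−n)] / i = 22925 · 13.590326 = 311,558.2315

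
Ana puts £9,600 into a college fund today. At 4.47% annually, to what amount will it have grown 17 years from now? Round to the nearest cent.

FV = PV·(1+i)^n = 9,600 × 2.103086 = 20,189.6292

£20,189.63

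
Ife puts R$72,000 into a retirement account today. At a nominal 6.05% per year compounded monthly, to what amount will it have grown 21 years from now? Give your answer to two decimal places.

i = 0.0605/12 = 0.00504167 per month; n = 21·12 = 252.
FV = PV·(1+i)^n = 72,000 × 3.551280 = 255,692.1353

R$255,692.14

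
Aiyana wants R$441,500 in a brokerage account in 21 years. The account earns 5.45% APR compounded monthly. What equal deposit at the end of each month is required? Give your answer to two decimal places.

With 12 periods per year: i = 0.00454167, n = 252.
FV-annuity factor = 469.594717; PMT = 441500 / 469.594717 = 940.1724

R$940.17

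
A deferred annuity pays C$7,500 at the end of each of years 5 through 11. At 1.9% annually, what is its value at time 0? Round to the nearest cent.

PV at t=4 (ordinary 7-year annuity): 7500 × a(7|0.019) = 7500 × 6.496942 = 48,727.0621
Discount back 4 years: 48,727.0621 × (1+0.019)^(−4) = 48,727.0621 × 0.927477 = 45,193.2413

C$45,193.24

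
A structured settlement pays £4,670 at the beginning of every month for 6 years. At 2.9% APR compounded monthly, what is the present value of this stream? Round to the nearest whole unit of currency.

£309,017

i = 0.029/12 = 0.00241667 per month; n = 6·12 = 72.
PV = 4670 × [1 − (1+0.00241667)^(−72)] / 0.00241667 × (1+i) = 4670 × 66.170573 = 309,016.5765
(Beginning-of-period payments → annuity-due factor ×(1+i).)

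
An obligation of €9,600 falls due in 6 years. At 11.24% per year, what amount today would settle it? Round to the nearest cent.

PV = 9,600 / (1 + 0.1124)^6 = 9,600 / 1.894811 = 5,066.4686

€5,066.47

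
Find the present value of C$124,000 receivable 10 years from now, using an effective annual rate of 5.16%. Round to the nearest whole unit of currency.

C$74,975

PV = FV·(1+i)^(−n) = 124,000 × 0.604636 = 74,974.9027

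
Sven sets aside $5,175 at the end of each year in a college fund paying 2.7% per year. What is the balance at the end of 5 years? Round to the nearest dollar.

$27,310

FV = 5175 × [(1+0.027)^5 − 1] / 0.027 = 5175 × 5.277389 = 27,310.4878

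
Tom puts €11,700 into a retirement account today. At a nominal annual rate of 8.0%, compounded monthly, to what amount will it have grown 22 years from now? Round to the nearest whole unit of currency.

€67,609

With 12 periods per year: i = 0.00666667, n = 264.
FV = PV·(1+i)^n = 11,700 × 5.778588 = 67,609.4739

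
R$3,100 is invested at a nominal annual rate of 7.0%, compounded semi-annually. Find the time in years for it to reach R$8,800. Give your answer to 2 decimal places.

15.16 years

Periodic rate i = 0.07/2 = 0.035.
n = ln(8800/3100) / ln(1+0.035) = ln(2.83871) / 0.034401 = 30.3287 half-years
= 30.3287/2 years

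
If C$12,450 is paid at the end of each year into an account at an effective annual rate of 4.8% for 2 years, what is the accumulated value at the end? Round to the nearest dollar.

Accumulation factor s(2|0.048) = 2.048000; FV = 12450 × 2.048000 = 25,497.6000

C$25,498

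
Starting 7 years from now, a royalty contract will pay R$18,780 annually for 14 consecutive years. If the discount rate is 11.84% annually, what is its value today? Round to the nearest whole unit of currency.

Value one period before first payment (t=6): 18780 × [1 − (1+0.1184)^(−14)] / 0.1184 = 18780 × 6.682801 = 125,502.9979
PV₀ = 125,502.9979 / (1+0.1184)^6 = 125,502.9979 / 1.956965 = 64,131.4633

R$64,131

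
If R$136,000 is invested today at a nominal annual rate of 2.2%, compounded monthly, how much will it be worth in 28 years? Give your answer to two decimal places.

With 12 periods per year: i = 0.00183333, n = 336.
136,000 × (1+0.00183333)^336 = 136,000 × 1.850463 = 251,663.0044

R$251,663.00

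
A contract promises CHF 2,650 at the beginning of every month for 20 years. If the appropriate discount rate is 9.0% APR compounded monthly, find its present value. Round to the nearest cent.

CHF 296,743.13

With 12 periods per year: i = 0.0075, n = 240.
PV = PMT · [1 − (1+i)^(−n)] / i × (1+i) = 2650 · 111.978541 = 296,743.1341
(annuity-due: payments at period start, so ×(1+i).)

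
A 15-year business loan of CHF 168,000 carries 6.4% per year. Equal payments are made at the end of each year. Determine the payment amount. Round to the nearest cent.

PMT = 168000 / ( [1 − (1+0.064)^(−15)] / 0.064 ) = 168000 / 9.463370 = 17,752.6608

CHF 17,752.66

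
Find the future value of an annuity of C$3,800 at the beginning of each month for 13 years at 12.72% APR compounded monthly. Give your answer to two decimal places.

Periodic rate i = 0.1272/12 = 0.0106; n = 13 × 12 = 156 periods.
FV = PMT · [(1+i)^n − 1] / i × (1+i) = 3800 · 398.565212 = 1,514,547.8059
(Beginning-of-period payments → annuity-due factor ×(1+i).)

C$1,514,547.81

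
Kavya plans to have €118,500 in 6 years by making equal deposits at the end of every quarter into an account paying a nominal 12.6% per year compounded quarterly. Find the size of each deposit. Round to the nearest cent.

€3,377.91

With 4 periods per year: i = 0.0315, n = 24.
PMT = 118500 / ( [(1+0.0315)^24 − 1] / 0.0315 ) = 118500 / 35.080823 = 3,377.9139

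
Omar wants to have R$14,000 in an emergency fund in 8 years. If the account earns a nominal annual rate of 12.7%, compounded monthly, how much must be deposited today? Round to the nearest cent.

R$5,095.69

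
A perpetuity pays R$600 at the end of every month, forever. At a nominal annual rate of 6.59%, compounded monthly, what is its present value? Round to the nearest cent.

Periodic rate i = 0.0659/12 = 0.00549167.
PV = C/r = 600/0.00549167 = 109,256.4492

R$109,256.45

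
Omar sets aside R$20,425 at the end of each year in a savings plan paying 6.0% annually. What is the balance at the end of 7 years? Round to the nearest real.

R$171,444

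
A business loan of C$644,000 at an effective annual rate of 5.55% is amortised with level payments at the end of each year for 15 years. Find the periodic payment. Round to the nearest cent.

C$64,372.25

Annuity-PV factor = 10.004311; PMT = 644000 / 10.004311 = 64,372.2481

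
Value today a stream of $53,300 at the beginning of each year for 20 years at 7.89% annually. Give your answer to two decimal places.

$569,247.97

PV = PMT · [1 − (1+i)^(−n)] / i × (1+i) = 53300 · 10.680075 = 569,247.9722
(annuity-due: payments at period start, so ×(1+i).)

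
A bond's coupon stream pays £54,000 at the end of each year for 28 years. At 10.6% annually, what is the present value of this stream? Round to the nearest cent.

£479,098.94

PV = 54000 × [1 − (1+0.106)^(−28)] / 0.106 = 54000 × 8.872203 = 479,098.9385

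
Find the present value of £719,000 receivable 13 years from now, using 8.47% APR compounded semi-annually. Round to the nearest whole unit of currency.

£244,555

Periodic rate i = 0.0847/2 = 0.04235; n = 13 × 2 = 26 periods.
Discount factor = (1+0.04235)^(−26) = 0.340132; PV = 719,000 × 0.340132 = 244,554.7211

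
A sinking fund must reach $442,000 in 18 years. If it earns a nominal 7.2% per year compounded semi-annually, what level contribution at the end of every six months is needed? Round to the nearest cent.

With 2 periods per year: i = 0.036, n = 36.
FV-annuity factor = 71.453525; PMT = 442000 / 71.453525 = 6,185.8390

$6,185.84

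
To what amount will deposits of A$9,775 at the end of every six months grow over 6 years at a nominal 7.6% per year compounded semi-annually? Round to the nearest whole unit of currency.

A$145,203

i = 0.076/2 = 0.038 per half-year; n = 6·2 = 12.
FV = 9775 × [(1+0.038)^12 − 1] / 0.038 = 9775 × 14.854569 = 145,203.4093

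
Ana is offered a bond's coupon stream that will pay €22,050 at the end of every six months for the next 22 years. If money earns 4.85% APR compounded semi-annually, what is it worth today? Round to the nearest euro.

€592,443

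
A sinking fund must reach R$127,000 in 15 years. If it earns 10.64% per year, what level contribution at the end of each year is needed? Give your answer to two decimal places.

FV-annuity factor = 33.430794; PMT = 127000 / 33.430794 = 3,798.8927

R$3,798.89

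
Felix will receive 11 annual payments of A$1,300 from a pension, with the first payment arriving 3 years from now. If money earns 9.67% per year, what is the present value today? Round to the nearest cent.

A$7,128.16

PV at t=2 (ordinary 11-year annuity): 1300 × a(11|0.0967) = 1300 × 6.594921 = 8,573.3975
Discount back 2 years: 8,573.3975 × (1+0.0967)^(−2) = 8,573.3975 × 0.831427 = 7,128.1572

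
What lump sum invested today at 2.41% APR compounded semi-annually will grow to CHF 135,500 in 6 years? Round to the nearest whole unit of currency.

CHF 117,359

Periodic rate i = 0.0241/2 = 0.01205; n = 6 × 2 = 12 periods.
PV = 135,500 / (1 + 0.01205)^12 = 135,500 / 1.154579 = 117,358.8012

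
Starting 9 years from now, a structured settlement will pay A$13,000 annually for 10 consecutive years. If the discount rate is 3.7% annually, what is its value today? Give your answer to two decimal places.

A$80,037.27

PV at t=8 (ordinary 10-year annuity): 13000 × a(10|0.037) = 13000 × 8.233395 = 107,034.1391
PV₀ = 107,034.1391 / (1+0.037)^8 = 107,034.1391 / 1.337304 = 80,037.2704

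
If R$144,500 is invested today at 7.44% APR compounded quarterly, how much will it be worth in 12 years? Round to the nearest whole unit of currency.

Periodic rate i = 0.0744/4 = 0.0186; n = 12 × 4 = 48 periods.
FV = 144,500 × (1 + 0.0186)^48 = 349,980.7000

R$349,981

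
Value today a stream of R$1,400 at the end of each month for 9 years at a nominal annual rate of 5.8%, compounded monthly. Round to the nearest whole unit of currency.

With 12 periods per year: i = 0.00483333, n = 108.
Annuity factor a(108|0.00483333) = 83.983603; PV = 1400 × 83.983603 = 117,577.0447

R$117,577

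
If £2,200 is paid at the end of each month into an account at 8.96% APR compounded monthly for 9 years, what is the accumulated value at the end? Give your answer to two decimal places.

£363,333.05

With 12 periods per year: i = 0.00746667, n = 108.
FV = 2200 × [(1+0.00746667)^108 − 1] / 0.00746667 = 2200 × 165.151385 = 363,333.0475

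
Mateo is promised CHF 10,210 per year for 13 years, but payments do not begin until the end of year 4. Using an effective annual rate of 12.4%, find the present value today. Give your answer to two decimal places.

CHF 45,297.06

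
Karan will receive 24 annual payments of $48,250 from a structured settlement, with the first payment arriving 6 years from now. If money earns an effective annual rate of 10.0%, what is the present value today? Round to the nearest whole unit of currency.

$269,178

Value one period before first payment (t=5): 48250 × [1 − (1+0.1)^(−24)] / 0.1 = 48250 × 8.984744 = 433,513.8990
PV₀ = 433,513.8990 / (1+0.1)^5 = 433,513.8990 / 1.610510 = 269,178.0237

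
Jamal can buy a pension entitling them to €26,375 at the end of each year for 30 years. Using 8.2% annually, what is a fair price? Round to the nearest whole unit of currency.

€291,408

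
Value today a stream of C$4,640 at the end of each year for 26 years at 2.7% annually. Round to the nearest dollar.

C$85,887

Annuity factor a(26|0.027) = 18.510054; PV = 4640 × 18.510054 = 85,886.6509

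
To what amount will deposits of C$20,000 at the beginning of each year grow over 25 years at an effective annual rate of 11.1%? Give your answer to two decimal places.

C$2,581,278.09

FV = PMT · [(1+i)^n − 1] / i × (1+i) = 20000 · 129.063905 = 2,581,278.0943
(annuity-due: payments at period start, so ×(1+i).)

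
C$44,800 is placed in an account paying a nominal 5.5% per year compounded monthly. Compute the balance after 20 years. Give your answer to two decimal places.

Periodic rate i = 0.055/12 = 0.00458333; n = 20 × 12 = 240 periods.
FV = PV·(1+i)^n = 44,800 × 2.996626 = 134,248.8252

C$134,248.83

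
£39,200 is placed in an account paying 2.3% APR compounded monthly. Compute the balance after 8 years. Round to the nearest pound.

With 12 periods per year: i = 0.00191667, n = 96.
FV = PV·(1+i)^n = 39,200 × 1.201804 = 47,110.7229

£47,111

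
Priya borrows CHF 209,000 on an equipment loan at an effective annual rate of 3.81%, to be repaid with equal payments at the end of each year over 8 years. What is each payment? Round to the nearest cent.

PMT = 209000 / ( [1 − (1+0.0381)^(−8)] / 0.0381 ) = 209000 / 6.785883 = 30,799.2342

CHF 30,799.23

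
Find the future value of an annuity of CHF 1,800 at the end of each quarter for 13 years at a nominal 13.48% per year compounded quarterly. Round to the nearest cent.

Periodic rate i = 0.1348/4 = 0.0337; n = 13 × 4 = 52 periods.
Accumulation factor s(52|0.0337) = 136.623613; FV = 1800 × 136.623613 = 245,922.5029

CHF 245,922.50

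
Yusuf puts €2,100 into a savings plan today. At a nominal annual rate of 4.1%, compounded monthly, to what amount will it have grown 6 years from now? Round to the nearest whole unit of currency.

€2,685

Periodic rate i = 0.041/12 = 0.00341667; n = 6 × 12 = 72 periods.
FV = PV·(1+i)^n = 2,100 × 1.278363 = 2,684.5632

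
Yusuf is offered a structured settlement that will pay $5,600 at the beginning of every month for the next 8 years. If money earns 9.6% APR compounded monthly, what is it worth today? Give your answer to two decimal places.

$377,242.08

With 12 periods per year: i = 0.008, n = 96.
PV = 5600 × [1 − (1+0.008)^(−96)] / 0.008 × (1+i) = 5600 × 67.364658 = 377,242.0848
Payments are at the start of each period, so multiply by (1+i).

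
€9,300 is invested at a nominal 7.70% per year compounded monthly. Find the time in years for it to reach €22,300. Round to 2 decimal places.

11.39 years

Periodic rate i = 0.077/12 = 0.00641667.
(1+i)^n = 22300/9300 = 2.39785, so n = ln 2.39785 / ln 1.00642 = 136.7338 months
= 136.7338/12 years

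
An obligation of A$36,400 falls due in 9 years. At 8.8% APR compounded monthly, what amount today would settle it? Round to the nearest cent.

A$16,534.66

Periodic rate i = 0.088/12 = 0.00733333; n = 9 × 12 = 108 periods.
PV = 36,400 / (1 + 0.00733333)^108 = 36,400 / 2.201437 = 16,534.6579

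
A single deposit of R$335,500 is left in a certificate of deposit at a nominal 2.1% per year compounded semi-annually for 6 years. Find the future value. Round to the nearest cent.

R$380,301.76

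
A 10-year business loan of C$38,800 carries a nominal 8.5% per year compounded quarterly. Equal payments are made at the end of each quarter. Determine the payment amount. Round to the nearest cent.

C$1,449.64

i = 0.085/4 = 0.02125 per quarter; n = 10·4 = 40.
Annuity-PV factor = 26.765261; PMT = 38800 / 26.765261 = 1,449.6402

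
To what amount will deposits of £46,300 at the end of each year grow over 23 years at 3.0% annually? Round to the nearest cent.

£1,502,568.52

FV = PMT · [(1+i)^n − 1] / i = 46300 · 32.452884 = 1,502,568.5155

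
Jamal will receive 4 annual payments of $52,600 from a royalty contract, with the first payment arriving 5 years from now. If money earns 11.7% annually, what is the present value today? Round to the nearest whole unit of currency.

$103,280

Value one period before first payment (t=4): 52600 × [1 − (1+0.117)^(−4)] / 0.117 = 52600 × 3.056641 = 160,779.2987
Discount back 4 years: 160,779.2987 × (1+0.117)^(−4) = 160,779.2987 × 0.642373 = 103,280.2873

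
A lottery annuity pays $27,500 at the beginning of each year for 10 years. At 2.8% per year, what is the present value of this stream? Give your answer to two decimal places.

$243,628.99

PV = 27500 × [1 − (1+0.028)^(−10)] / 0.028 × (1+i) = 27500 × 8.859236 = 243,628.9921
(annuity-due: payments at period start, so ×(1+i).)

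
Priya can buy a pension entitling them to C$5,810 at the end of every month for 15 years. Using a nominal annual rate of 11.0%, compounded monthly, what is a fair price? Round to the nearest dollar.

C$511,175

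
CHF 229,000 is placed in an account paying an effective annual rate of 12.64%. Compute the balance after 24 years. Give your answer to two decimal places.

CHF 3,985,280.42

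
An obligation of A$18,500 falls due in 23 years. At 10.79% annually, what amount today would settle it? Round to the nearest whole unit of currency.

A$1,753

PV = 18,500 / (1 + 0.1079)^23 = 18,500 / 10.556329 = 1,752.5031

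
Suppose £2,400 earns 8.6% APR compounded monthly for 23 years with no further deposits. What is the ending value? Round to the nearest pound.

£17,226

i = 0.086/12 = 0.00716667 per month; n = 23·12 = 276.
FV = 2,400 × (1 + 0.00716667)^276 = 17,225.9090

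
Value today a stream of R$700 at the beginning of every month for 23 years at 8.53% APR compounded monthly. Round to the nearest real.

R$85,136

i = 0.0853/12 = 0.00710833 per month; n = 23·12 = 276.
PV = PMT · [1 − (1+i)^(−n)] / i × (1+i) = 700 · 121.622301 = 85,135.6110
Payments are at the start of each period, so multiply by (1+i).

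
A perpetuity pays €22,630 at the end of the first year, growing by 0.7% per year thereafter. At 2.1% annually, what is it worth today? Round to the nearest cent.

PV = PMT / (i − g) = 22630 / (0.021 − 0.007) = 22630 / 0.014000 = 1,616,428.5714

€1,616,428.57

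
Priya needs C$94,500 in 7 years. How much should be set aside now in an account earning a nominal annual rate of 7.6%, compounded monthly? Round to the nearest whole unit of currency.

C$55,605

i = 0.076/12 = 0.00633333 per month; n = 7·12 = 84.
PV = FV·(1+i)^(−n) = 94,500 × 0.588415 = 55,605.2389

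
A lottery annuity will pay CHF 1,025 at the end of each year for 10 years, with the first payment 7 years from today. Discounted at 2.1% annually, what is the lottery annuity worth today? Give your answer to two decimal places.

Value one period before first payment (t=6): 1025 × [1 − (1+0.021)^(−10)] / 0.021 = 1025 × 8.935768 = 9,159.1624
PV₀ = 9,159.1624 / (1+0.021)^6 = 9,159.1624 / 1.132803 = 8,085.3963

CHF 8,085.40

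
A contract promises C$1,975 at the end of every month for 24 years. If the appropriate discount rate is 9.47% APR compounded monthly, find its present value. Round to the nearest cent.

C$224,249.92

i = 0.0947/12 = 0.00789167 per month; n = 24·12 = 288.
Annuity factor a(288|0.00789167) = 113.544265; PV = 1975 × 113.544265 = 224,249.9224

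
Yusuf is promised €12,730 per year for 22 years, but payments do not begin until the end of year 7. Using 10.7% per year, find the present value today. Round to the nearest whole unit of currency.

PV at t=6 (ordinary 22-year annuity): 12730 × a(22|0.107) = 12730 × 8.347247 = 106,260.4578
Discount back 6 years: 106,260.4578 × (1+0.107)^(−6) = 106,260.4578 × 0.543393 = 57,741.2202

€57,741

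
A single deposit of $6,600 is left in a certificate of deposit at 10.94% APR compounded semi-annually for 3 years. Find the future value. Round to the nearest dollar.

With 2 periods per year: i = 0.0547, n = 6.
6,600 × (1+0.0547)^6 = 6,600 × 1.376492 = 9,084.8469

$9,085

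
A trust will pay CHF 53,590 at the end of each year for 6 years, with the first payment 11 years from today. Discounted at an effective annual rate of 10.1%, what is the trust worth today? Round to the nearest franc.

CHF 88,911

Value one period before first payment (t=10): 53590 × [1 − (1+0.101)^(−6)] / 0.101 = 53590 × 4.342527 = 232,716.0319
Discount back 10 years: 232,716.0319 × (1+0.101)^(−10) = 232,716.0319 × 0.382056 = 88,910.5124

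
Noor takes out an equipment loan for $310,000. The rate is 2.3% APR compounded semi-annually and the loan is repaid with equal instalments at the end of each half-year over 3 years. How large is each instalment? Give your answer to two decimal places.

$53,766.06

Periodic rate i = 0.023/2 = 0.0115; n = 3 × 2 = 6 periods.
Annuity-PV factor = 5.765719; PMT = 310000 / 5.765719 = 53,766.0640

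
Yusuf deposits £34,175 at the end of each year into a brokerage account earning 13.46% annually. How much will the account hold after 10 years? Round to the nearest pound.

£643,717

FV = PMT · [(1+i)^n − 1] / i = 34175 · 18.835902 = 643,716.9398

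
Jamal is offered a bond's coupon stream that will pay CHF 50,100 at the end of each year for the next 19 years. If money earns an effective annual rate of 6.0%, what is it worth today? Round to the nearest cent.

CHF 559,021.64

Annuity factor a(19|0.06) = 11.158116; PV = 50100 × 11.158116 = 559,021.6362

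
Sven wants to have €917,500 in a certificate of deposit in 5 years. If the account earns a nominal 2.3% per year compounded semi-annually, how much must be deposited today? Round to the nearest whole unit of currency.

€818,365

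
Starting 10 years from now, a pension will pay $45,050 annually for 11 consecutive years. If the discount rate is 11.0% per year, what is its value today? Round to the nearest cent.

Value one period before first payment (t=9): 45050 × [1 − (1+0.11)^(−11)] / 0.11 = 45050 × 6.206515 = 279,603.5154
Discount back 9 years: 279,603.5154 × (1+0.11)^(−9) = 279,603.5154 × 0.390925 = 109,303.9404

$109,303.94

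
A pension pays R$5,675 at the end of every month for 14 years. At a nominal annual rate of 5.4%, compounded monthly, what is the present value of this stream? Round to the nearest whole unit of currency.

R$667,963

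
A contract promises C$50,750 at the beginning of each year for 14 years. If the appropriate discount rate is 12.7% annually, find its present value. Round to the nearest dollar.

PV = PMT · [1 − (1+i)^(−n)] / i × (1+i) = 50750 · 7.209893 = 365,902.0672
Payments are at the start of each period, so multiply by (1+i).

C$365,902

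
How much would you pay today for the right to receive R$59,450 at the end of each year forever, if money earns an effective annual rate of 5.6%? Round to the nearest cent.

PV = PMT / i = 59450 / 0.056 = 1,061,607.1429

R$1,061,607.14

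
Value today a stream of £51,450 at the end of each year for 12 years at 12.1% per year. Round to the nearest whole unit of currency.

Annuity factor a(12|0.121) = 6.165778; PV = 51450 × 6.165778 = 317,229.2633

£317,229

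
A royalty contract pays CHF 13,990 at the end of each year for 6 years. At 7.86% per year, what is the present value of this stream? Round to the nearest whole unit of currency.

Annuity factor a(6|0.0786) = 4.642579; PV = 13990 × 4.642579 = 64,949.6855

CHF 64,950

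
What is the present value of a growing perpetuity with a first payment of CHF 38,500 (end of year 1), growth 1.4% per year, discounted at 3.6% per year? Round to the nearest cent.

PV = PMT / (i − g) = 38500 / (0.036 − 0.014) = 38500 / 0.022000 = 1,750,000.0000

CHF 1,750,000.00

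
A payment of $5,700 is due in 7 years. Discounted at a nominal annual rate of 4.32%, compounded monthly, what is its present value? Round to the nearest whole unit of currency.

$4,215

i = 0.0432/12 = 0.0036 per month; n = 7·12 = 84.
PV = 5,700 / (1 + 0.0036)^84 = 5,700 / 1.352368 = 4,214.8297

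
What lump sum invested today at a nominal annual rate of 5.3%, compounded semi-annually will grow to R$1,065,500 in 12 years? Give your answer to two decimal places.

i = 0.053/2 = 0.0265 per half-year; n = 12·2 = 24.
PV = FV·(1+i)^(−n) = 1,065,500 × 0.533808 = 568,772.4671

R$568,772.47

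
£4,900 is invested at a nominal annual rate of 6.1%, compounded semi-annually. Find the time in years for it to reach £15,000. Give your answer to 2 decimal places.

Periodic rate i = 0.061/2 = 0.0305.
n = ln(15000/4900) / ln(1+0.0305) = ln(3.06122) / 0.030044 = 37.2391 half-years
= 37.2391/2 years

18.62 years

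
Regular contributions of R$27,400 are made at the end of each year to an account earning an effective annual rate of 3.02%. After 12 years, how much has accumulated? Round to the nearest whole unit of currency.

R$389,304

FV = PMT · [(1+i)^n − 1] / i = 27400 · 14.208166 = 389,303.7349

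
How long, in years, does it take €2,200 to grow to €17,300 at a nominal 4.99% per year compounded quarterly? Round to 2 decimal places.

Periodic rate i = 0.0499/4 = 0.012475.
(1+i)^n = 17300/2200 = 7.86364, so n = ln 7.86364 / ln 1.01248 = 166.3395 quarters
= 166.3395/4 years

41.58 years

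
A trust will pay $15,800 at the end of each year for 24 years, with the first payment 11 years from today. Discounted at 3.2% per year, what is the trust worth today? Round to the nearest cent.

Value one period before first payment (t=10): 15800 × [1 − (1+0.032)^(−24)] / 0.032 = 15800 × 16.576379 = 261,906.7940
PV₀ = 261,906.7940 / (1+0.032)^10 = 261,906.7940 / 1.370241 = 191,139.2121

$191,139.21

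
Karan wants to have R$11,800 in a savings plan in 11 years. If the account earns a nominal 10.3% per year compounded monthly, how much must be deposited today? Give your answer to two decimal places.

R$3,818.79

Periodic rate i = 0.103/12 = 0.00858333; n = 11 × 12 = 132 periods.
PV = FV·(1+i)^(−n) = 11,800 × 0.323627 = 3,818.7928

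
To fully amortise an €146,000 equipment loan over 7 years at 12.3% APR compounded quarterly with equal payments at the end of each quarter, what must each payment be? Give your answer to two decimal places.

With 4 periods per year: i = 0.03075, n = 28.
PMT = 146000 / ( [1 − (1+0.03075)^(−28)] / 0.03075 ) = 146000 / 18.593207 = 7,852.3302

€7,852.33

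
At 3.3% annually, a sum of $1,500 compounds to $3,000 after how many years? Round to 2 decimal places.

(1+i)^n = 3000/1500 = 2.00000, so n = ln 2.00000 / ln 1.033 = 21.3492 years

21.35 years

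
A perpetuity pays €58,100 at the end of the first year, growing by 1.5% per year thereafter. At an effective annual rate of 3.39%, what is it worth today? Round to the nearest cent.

€3,074,074.07

PV = PMT / (i − g) = 58100 / (0.0339 − 0.015) = 58100 / 0.018900 = 3,074,074.0741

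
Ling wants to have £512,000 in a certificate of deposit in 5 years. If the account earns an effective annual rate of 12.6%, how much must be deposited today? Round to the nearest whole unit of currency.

Discount factor = (1+0.126)^(−5) = 0.552469; PV = 512,000 × 0.552469 = 282,864.2149

£282,864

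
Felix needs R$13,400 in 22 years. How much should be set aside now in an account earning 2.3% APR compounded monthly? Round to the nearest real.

R$8,083

i = 0.023/12 = 0.00191667 per month; n = 22·12 = 264.
PV = 13,400 / (1 + 0.00191667)^264 = 13,400 / 1.657840 = 8,082.8053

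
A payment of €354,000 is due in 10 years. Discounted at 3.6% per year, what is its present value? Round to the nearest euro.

PV = FV·(1+i)^(−n) = 354,000 × 0.702106 = 248,545.3875

€248,545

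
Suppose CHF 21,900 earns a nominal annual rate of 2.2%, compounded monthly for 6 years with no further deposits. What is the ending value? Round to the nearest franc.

CHF 24,987

Periodic rate i = 0.022/12 = 0.00183333; n = 6 × 12 = 72 periods.
21,900 × (1+0.00183333)^72 = 21,900 × 1.140970 = 24,987.2522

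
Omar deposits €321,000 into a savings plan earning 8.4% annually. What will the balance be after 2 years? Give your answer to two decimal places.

€377,192.98

FV = PV·(1+i)^n = 321,000 × 1.175056 = 377,192.9760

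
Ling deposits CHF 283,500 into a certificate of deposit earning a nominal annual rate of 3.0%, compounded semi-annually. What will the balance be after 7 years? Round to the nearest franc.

CHF 349,203

Periodic rate i = 0.03/2 = 0.015; n = 7 × 2 = 14 periods.
283,500 × (1+0.015)^14 = 283,500 × 1.231756 = 349,202.7497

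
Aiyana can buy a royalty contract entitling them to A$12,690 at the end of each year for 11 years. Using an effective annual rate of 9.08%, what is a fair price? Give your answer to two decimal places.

PV = PMT · [1 − (1+i)^(−n)] / i = 12690 · 6.779539 = 86,032.3471

A$86,032.35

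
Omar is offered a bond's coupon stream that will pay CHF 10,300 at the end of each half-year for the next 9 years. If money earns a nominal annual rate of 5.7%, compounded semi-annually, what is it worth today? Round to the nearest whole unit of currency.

With 2 periods per year: i = 0.0285, n = 18.
PV = PMT · [1 − (1+i)^(−n)] / i = 10300 · 13.929563 = 143,474.5037

CHF 143,475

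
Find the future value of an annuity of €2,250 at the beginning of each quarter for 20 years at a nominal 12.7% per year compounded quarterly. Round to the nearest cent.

€818,076.25

With 4 periods per year: i = 0.03175, n = 80.
Accumulation factor s(80|0.03175) × (1+i) = 363.589444; FV = 2250 × 363.589444 = 818,076.2496
(annuity-due: payments at period start, so ×(1+i).)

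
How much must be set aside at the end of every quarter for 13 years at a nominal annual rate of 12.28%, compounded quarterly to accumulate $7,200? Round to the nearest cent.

With 4 periods per year: i = 0.0307, n = 52.
PMT = 7200 / ( [(1+0.0307)^52 − 1] / 0.0307 ) = 7200 / 124.368998 = 57.8922

$57.89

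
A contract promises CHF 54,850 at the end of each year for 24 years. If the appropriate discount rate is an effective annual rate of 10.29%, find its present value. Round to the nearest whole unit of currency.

CHF 482,238

Annuity factor a(24|0.1029) = 8.791946; PV = 54850 × 8.791946 = 482,238.2481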